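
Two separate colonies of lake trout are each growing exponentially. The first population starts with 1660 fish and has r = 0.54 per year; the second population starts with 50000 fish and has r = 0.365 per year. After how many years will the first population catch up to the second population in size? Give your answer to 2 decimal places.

Set 1660·e^(0.54t) = 50000·e^(0.365t).
e^((0.54 − 0.365)t) = 50000/1660 → e^(0.175·t) = 30.12.
0.175·t = ln(30.12) = 3.4052, so t = 3.4052/0.175 = 19.458.

19.46 years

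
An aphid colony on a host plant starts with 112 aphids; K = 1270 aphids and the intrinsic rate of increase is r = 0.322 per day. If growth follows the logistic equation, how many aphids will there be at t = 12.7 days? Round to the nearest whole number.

1083 aphids

A = (K − N₀)/N₀ = (1270 − 112)/112 = 10.339.
N(t) = K/(1 + A·e^(−rt)) = 1270/(1 + 10.339×e^(−0.322×12.7)).
e^(−4.089) = 0.016749; denominator = 1 + 10.339×0.016749 = 1.1732.
N = 1270/1.1732 = 1082.53.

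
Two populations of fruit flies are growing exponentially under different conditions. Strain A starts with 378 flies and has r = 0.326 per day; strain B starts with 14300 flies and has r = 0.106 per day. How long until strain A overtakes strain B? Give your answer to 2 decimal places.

16.51 days

Set 378·e^(0.326t) = 14300·e^(0.106t).
e^((0.326 − 0.106)t) = 14300/378 → e^(0.22·t) = 37.831.
0.22·t = ln(37.831) = 3.6331, so t = 3.6331/0.22 = 16.514.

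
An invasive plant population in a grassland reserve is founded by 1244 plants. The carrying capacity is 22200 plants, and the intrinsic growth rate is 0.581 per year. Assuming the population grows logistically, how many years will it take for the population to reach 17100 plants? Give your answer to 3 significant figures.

A = (K − N₀)/N₀ = (22200 − 1244)/1244 = 16.846.
Solve 22200/(1 + 16.846·e^(−0.581t)) = 17100: 1 + 16.846·e^(−0.581t) = 1.2982, so e^(−0.581t) = 0.0177046.
−0.581·t = ln(0.0177046) = -4.0339, so t = 4.0339/0.581 = 6.9431.

6.94 years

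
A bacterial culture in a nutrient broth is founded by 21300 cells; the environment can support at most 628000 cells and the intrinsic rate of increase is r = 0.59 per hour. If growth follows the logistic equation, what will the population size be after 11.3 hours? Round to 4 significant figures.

A = (K − N₀)/N₀ = (628000 − 21300)/21300 = 28.484.
N(t) = K/(1 + A·e^(−rt)) = 628000/(1 + 28.484×e^(−0.59×11.3)).
e^(−6.667) = 0.0012722; denominator = 1 + 28.484×0.0012722 = 1.0362.
N = 628000/1.0362 = 606039.

606000 cells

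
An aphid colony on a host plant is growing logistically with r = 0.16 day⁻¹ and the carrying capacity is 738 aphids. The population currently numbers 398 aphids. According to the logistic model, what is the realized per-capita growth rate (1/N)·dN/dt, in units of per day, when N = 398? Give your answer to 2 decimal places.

(1/N)·dN/dt = r(1 − N/K) = 0.16 × (1 − 398/738).
= 0.16 × 0.4607 = 0.073713.

0.07 per day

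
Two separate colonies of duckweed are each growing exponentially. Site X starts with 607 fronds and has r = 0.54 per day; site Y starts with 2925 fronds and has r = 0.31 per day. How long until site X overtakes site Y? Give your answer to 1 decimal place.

6.8 days

Set 607·e^(0.54t) = 2925·e^(0.31t).
e^((0.54 − 0.31)t) = 2925/607 → e^(0.23·t) = 4.8188.
0.23·t = ln(4.8188) = 1.5725, so t = 1.5725/0.23 = 6.837.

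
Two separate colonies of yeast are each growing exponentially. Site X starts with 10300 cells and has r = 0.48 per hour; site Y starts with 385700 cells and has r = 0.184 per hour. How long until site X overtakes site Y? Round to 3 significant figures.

12.2 hours

Set 10300·e^(0.48t) = 385700·e^(0.184t).
e^((0.48 − 0.184)t) = 385700/10300 → e^(0.296·t) = 37.447.
0.296·t = ln(37.447) = 3.6229, so t = 3.6229/0.296 = 12.24.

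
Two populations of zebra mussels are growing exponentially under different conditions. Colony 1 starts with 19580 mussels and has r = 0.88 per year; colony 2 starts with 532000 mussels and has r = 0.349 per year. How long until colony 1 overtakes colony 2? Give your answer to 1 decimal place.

6.2 years

Set 19580·e^(0.88t) = 532000·e^(0.349t).
e^((0.88 − 0.349)t) = 532000/19580 → e^(0.531·t) = 27.171.
0.531·t = ln(27.171) = 3.3021, so t = 3.3021/0.531 = 6.2187.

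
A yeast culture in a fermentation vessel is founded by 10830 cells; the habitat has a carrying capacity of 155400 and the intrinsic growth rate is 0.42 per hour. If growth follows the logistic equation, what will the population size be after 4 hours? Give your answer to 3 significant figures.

A = (K − N₀)/N₀ = (155400 − 10830)/10830 = 13.349.
N(t) = K/(1 + A·e^(−rt)) = 155400/(1 + 13.349×e^(−0.42×4)).
e^(−1.68) = 0.18637; denominator = 1 + 13.349×0.18637 = 3.4879.
N = 155400/3.4879 = 44553.9.

44600 cells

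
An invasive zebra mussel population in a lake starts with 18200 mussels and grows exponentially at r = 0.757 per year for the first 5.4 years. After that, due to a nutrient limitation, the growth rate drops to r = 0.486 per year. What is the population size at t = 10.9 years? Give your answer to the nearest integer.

Phase 1: N(5.4) = 18200·e^(0.757×5.4) = 18200·e^4.088 = 1.084877×10^6.
Phase 2 runs for 10.9 − 5.4 = 5.5 years at r = 0.486.
N(10.9) = 1.084877×10^6·e^(0.486×5.5) = 1.084877×10^6·e^2.673 = 1.571265×10^7.

15712653 mussels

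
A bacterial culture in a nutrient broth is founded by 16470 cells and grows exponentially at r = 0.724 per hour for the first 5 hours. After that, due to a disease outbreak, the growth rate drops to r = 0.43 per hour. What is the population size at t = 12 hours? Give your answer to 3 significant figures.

Phase 1: N(5) = 16470·e^(0.724×5) = 16470·e^3.62 = 614950.
Phase 2 runs for 12 − 5 = 7 hours at r = 0.43.
N(12) = 614950·e^(0.43×7) = 614950·e^3.01 = 1.247573×10^7.

12500000 cells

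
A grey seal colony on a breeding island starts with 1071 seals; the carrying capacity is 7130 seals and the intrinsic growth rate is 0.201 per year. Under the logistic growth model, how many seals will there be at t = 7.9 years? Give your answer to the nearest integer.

A = (K − N₀)/N₀ = (7130 − 1071)/1071 = 5.6573.
N(t) = K/(1 + A·e^(−rt)) = 7130/(1 + 5.6573×e^(−0.201×7.9)).
e^(−1.588) = 0.20435; denominator = 1 + 5.6573×0.20435 = 2.1561.
N = 7130/2.1561 = 3306.9.

3307 seals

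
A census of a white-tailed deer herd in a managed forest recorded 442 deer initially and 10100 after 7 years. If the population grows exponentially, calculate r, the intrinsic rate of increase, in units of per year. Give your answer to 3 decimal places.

0.447 per year

From N(t) = N₀·e^(rt): e^(r·7) = 10100/442 = 22.851.
r·7 = ln(22.851) = 3.129, so r = 3.129/7 = 0.447.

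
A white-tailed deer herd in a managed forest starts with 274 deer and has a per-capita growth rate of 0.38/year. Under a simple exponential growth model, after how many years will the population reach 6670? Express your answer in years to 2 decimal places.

8.40 years

Set N₀·e^(rt) = 6670: e^(0.38·t) = 6670/274 = 24.343.
0.38·t = ln(24.343) = 3.1922, so t = 3.1922/0.38 = 8.4007.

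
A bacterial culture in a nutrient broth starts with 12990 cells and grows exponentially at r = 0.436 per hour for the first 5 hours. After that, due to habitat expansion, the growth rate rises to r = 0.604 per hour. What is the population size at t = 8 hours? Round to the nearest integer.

Phase 1: N(5) = 12990·e^(0.436×5) = 12990·e^2.18 = 114914.
Phase 2 runs for 8 − 5 = 3 hours at r = 0.604.
N(8) = 114914·e^(0.604×3) = 114914·e^1.812 = 703579.

703579 cells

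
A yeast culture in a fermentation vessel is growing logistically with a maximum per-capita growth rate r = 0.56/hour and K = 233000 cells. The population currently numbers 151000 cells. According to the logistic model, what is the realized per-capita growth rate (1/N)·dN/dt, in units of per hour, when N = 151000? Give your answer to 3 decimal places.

(1/N)·dN/dt = r(1 − N/K) = 0.56 × (1 − 151000/233000).
= 0.56 × 0.35193 = 0.19708.

0.197 per hour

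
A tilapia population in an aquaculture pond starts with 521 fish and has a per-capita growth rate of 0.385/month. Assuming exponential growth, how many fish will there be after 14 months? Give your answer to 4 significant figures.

N(t) = N₀·e^(rt) = 521 × e^(0.385×14) = 521 × e^5.39.
e^5.39 ≈ 219.2, so N ≈ 521 × 219.2 = 114205.

114200 fish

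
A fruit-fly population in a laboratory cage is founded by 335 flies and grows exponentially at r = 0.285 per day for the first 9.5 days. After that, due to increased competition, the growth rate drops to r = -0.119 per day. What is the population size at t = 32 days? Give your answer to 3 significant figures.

Phase 1: N(9.5) = 335·e^(0.285×9.5) = 335·e^2.707 = 5022.24.
Phase 2 runs for 32 − 9.5 = 22.5 days at r = -0.119.
N(32) = 5022.24·e^(-0.119×22.5) = 5022.24·e^-2.677 = 345.202.

345 flies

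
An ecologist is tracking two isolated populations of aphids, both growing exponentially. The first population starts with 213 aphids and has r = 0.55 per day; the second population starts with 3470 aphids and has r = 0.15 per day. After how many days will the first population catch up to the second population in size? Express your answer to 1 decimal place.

Set 213·e^(0.55t) = 3470·e^(0.15t).
e^((0.55 − 0.15)t) = 3470/213 → e^(0.4·t) = 16.291.
0.4·t = ln(16.291) = 2.7906, so t = 2.7906/0.4 = 6.9765.

7.0 days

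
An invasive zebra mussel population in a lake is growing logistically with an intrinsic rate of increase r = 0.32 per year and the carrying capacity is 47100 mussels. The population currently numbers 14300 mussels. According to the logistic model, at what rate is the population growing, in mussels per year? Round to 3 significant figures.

3190 mussels per year

dN/dt = rN(1 − N/K) = 0.32 × 14300 × (1 − 14300/47100).
1 − 14300/47100 = 0.69639; dN/dt = 0.32 × 14300 × 0.69639 = 3186.7.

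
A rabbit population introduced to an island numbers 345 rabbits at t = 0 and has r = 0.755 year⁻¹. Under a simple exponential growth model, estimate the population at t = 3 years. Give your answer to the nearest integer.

N(t) = N₀·e^(rt) = 345 × e^(0.755×3) = 345 × e^2.265.
e^2.265 ≈ 9.6311, so N ≈ 345 × 9.6311 = 3322.74.

3323 rabbits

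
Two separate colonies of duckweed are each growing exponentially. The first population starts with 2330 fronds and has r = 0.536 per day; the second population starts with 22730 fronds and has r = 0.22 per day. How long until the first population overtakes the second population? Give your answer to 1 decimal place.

Set 2330·e^(0.536t) = 22730·e^(0.22t).
e^((0.536 − 0.22)t) = 22730/2330 → e^(0.316·t) = 9.7554.
0.316·t = ln(9.7554) = 2.2778, so t = 2.2778/0.316 = 7.2083.

7.2 days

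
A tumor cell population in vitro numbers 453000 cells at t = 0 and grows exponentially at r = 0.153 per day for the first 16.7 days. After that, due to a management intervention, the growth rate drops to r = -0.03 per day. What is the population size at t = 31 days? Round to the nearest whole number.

3797097 cells

Phase 1: N(16.7) = 453000·e^(0.153×16.7) = 453000·e^2.555 = 5.831282×10^6.
Phase 2 runs for 31 − 16.7 = 14.3 days at r = -0.03.
N(31) = 5.831282×10^6·e^(-0.03×14.3) = 5.831282×10^6·e^-0.429 = 3.797097×10^6.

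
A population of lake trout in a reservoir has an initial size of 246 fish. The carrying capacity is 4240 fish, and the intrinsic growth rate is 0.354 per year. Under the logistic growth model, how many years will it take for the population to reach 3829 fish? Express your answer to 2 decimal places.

A = (K − N₀)/N₀ = (4240 − 246)/246 = 16.236.
Solve 4240/(1 + 16.236·e^(−0.354t)) = 3829: 1 + 16.236·e^(−0.354t) = 1.1073, so e^(−0.354t) = 0.00661125.
−0.354·t = ln(0.00661125) = -5.019, so t = 5.019/0.354 = 14.178.

14.18 years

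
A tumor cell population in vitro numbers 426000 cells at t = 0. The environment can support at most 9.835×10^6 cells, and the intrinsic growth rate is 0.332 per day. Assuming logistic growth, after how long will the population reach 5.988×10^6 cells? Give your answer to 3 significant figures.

10.7 days

A = (K − N₀)/N₀ = (9.835×10^6 − 426000)/426000 = 22.087.
Solve 9.835×10^6/(1 + 22.087·e^(−0.332t)) = 5.988×10^6: 1 + 22.087·e^(−0.332t) = 1.6425, so e^(−0.332t) = 0.0290875.
−0.332·t = ln(0.0290875) = -3.5374, so t = 3.5374/0.332 = 10.655.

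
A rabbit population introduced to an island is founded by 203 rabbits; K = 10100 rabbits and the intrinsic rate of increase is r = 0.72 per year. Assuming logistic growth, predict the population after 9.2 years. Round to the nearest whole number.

A = (K − N₀)/N₀ = (10100 − 203)/203 = 48.754.
N(t) = K/(1 + A·e^(−rt)) = 10100/(1 + 48.754×e^(−0.72×9.2)).
e^(−6.624) = 0.0013281; denominator = 1 + 48.754×0.0013281 = 1.0648.
N = 10100/1.0648 = 9485.79.

9486 rabbits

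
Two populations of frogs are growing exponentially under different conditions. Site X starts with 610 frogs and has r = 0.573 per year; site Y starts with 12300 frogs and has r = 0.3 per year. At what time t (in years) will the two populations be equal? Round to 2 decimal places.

11.00 years

Set 610·e^(0.573t) = 12300·e^(0.3t).
e^((0.573 − 0.3)t) = 12300/610 → e^(0.273·t) = 20.164.
0.273·t = ln(20.164) = 3.0039, so t = 3.0039/0.273 = 11.003.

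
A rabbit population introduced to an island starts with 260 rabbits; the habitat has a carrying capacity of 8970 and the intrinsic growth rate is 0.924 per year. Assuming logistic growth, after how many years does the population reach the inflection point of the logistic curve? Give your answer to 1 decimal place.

3.8 years

Logistic growth is fastest at N = K/2 = 4485.
A = (K − N₀)/N₀ = 33.5. Set K/(1 + A·e^(−rt)) = K/2 → A·e^(−rt) = 1.
e^(−0.924t) = 1/33.5 = 0.0298507, so t = ln(33.5)/0.924 = 3.5115/0.924 = 3.8004.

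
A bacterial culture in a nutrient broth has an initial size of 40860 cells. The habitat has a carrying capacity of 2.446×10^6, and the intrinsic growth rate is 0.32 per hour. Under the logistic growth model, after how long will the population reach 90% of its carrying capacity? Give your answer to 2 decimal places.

19.60 hours

A = (K − N₀)/N₀ = (2.446×10^6 − 40860)/40860 = 58.863.
Solve 2.446×10^6/(1 + 58.863·e^(−0.32t)) = 2.2014×10^6: 1 + 58.863·e^(−0.32t) = 1.1111, so e^(−0.32t) = 0.00188762.
−0.32·t = ln(0.00188762) = -6.2724, so t = 6.2724/0.32 = 19.601.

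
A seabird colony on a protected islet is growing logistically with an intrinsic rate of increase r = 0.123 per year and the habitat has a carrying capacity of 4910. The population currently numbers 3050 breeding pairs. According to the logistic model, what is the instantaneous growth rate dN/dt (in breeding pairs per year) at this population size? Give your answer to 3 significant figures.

dN/dt = rN(1 − N/K) = 0.123 × 3050 × (1 − 3050/4910).
1 − 3050/4910 = 0.37882; dN/dt = 0.123 × 3050 × 0.37882 = 142.11.

142 breeding pairs per year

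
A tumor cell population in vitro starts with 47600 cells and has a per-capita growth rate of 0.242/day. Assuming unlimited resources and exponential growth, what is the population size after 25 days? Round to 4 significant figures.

N(t) = N₀·e^(rt) = 47600 × e^(0.242×25) = 47600 × e^6.05.
e^6.05 ≈ 424.11, so N ≈ 47600 × 424.11 = 2.018778×10^7.

20190000 cells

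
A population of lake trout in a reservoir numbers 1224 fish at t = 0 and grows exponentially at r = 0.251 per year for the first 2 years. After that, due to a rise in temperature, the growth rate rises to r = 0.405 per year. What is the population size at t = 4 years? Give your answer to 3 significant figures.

4550 fish

Phase 1: N(2) = 1224·e^(0.251×2) = 1224·e^0.502 = 2022.07.
Phase 2 runs for 4 − 2 = 2 years at r = 0.405.
N(4) = 2022.07·e^(0.405×2) = 2022.07·e^0.81 = 4545.44.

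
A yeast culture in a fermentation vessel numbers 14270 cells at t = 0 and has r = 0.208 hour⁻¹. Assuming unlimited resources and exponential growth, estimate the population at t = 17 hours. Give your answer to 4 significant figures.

N(t) = N₀·e^(rt) = 14270 × e^(0.208×17) = 14270 × e^3.536.
e^3.536 ≈ 34.329, so N ≈ 14270 × 34.329 = 489879.

489900 cells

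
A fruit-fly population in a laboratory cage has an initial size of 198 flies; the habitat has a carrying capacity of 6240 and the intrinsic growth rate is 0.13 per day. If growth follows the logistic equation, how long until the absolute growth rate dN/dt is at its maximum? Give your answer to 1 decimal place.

26.3 days

Logistic growth is fastest at N = K/2 = 3120.
A = (K − N₀)/N₀ = 30.515. Set K/(1 + A·e^(−rt)) = K/2 → A·e^(−rt) = 1.
e^(−0.13t) = 1/30.515 = 0.0327706, so t = ln(30.515)/0.13 = 3.4182/0.13 = 26.294.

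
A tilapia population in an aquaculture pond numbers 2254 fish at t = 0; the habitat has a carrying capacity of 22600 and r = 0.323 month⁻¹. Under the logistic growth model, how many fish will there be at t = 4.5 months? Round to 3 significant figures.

A = (K − N₀)/N₀ = (22600 − 2254)/2254 = 9.0266.
N(t) = K/(1 + A·e^(−rt)) = 22600/(1 + 9.0266×e^(−0.323×4.5)).
e^(−1.454) = 0.23375; denominator = 1 + 9.0266×0.23375 = 3.11.
N = 22600/3.11 = 7266.93.

7270 fish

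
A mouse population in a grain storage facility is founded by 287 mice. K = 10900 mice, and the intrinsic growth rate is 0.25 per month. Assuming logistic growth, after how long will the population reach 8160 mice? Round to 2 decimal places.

A = (K − N₀)/N₀ = (10900 − 287)/287 = 36.979.
Solve 10900/(1 + 36.979·e^(−0.25t)) = 8160: 1 + 36.979·e^(−0.25t) = 1.3358, so e^(−0.25t) = 0.00908038.
−0.25·t = ln(0.00908038) = -4.7016, so t = 4.7016/0.25 = 18.807.

18.81 months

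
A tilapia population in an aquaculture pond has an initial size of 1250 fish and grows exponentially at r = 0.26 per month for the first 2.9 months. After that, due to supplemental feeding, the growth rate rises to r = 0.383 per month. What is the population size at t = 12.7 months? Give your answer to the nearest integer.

Phase 1: N(2.9) = 1250·e^(0.26×2.9) = 1250·e^0.754 = 2656.86.
Phase 2 runs for 12.7 − 2.9 = 9.8 months at r = 0.383.
N(12.7) = 2656.86·e^(0.383×9.8) = 2656.86·e^3.753 = 113357.

113357 fish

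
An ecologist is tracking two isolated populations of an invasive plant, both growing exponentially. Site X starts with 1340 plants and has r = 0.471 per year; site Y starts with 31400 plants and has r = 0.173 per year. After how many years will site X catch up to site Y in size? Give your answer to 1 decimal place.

10.6 years

Set 1340·e^(0.471t) = 31400·e^(0.173t).
e^((0.471 − 0.173)t) = 31400/1340 → e^(0.298·t) = 23.433.
0.298·t = ln(23.433) = 3.1541, so t = 3.1541/0.298 = 10.584.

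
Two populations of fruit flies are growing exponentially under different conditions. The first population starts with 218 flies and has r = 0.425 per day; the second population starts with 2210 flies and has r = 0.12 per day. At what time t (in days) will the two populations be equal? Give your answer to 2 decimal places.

7.59 days

Set 218·e^(0.425t) = 2210·e^(0.12t).
e^((0.425 − 0.12)t) = 2210/218 → e^(0.305·t) = 10.138.
0.305·t = ln(10.138) = 2.3163, so t = 2.3163/0.305 = 7.5943.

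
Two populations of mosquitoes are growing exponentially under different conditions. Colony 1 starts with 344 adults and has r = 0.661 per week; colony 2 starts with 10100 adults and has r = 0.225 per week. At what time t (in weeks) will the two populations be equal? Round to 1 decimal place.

7.8 weeks

Set 344·e^(0.661t) = 10100·e^(0.225t).
e^((0.661 − 0.225)t) = 10100/344 → e^(0.436·t) = 29.36.
0.436·t = ln(29.36) = 3.3796, so t = 3.3796/0.436 = 7.7515.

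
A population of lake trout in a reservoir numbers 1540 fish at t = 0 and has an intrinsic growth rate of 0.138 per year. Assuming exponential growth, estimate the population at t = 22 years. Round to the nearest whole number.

32066 fish

N(t) = N₀·e^(rt) = 1540 × e^(0.138×22) = 1540 × e^3.036.
e^3.036 ≈ 20.822, so N ≈ 1540 × 20.822 = 32065.6.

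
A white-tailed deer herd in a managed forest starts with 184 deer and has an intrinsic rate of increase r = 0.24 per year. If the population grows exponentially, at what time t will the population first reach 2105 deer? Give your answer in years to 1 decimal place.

10.2 years

Set N₀·e^(rt) = 2105: e^(0.24·t) = 2105/184 = 11.44.
0.24·t = ln(11.44) = 2.4371, so t = 2.4371/0.24 = 10.155.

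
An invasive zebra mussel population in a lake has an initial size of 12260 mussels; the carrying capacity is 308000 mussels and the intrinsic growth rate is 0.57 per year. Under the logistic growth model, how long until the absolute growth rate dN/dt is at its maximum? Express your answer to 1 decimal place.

Logistic growth is fastest at N = K/2 = 154000.
A = (K − N₀)/N₀ = 24.122. Set K/(1 + A·e^(−rt)) = K/2 → A·e^(−rt) = 1.
e^(−0.57t) = 1/24.122 = 0.0414553, so t = ln(24.122)/0.57 = 3.1831/0.57 = 5.5845.

5.6 years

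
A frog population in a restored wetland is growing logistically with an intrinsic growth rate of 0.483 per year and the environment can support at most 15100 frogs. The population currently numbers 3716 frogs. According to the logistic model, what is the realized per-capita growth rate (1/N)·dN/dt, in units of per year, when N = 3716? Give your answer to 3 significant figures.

0.364 per year

(1/N)·dN/dt = r(1 − N/K) = 0.483 × (1 − 3716/15100).
= 0.483 × 0.75391 = 0.36414.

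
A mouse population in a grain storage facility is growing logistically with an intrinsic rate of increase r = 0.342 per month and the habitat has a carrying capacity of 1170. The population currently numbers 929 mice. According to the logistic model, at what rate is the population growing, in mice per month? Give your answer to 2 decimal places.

65.44 mice per month

dN/dt = rN(1 − N/K) = 0.342 × 929 × (1 − 929/1170).
1 − 929/1170 = 0.20598; dN/dt = 0.342 × 929 × 0.20598 = 65.444.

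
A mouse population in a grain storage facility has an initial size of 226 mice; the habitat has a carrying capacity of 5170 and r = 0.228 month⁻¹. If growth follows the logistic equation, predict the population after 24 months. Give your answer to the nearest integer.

4735 mice

A = (K − N₀)/N₀ = (5170 − 226)/226 = 21.876.
N(t) = K/(1 + A·e^(−rt)) = 5170/(1 + 21.876×e^(−0.228×24)).
e^(−5.472) = 0.0042028; denominator = 1 + 21.876×0.0042028 = 1.0919.
N = 5170/1.0919 = 4734.69.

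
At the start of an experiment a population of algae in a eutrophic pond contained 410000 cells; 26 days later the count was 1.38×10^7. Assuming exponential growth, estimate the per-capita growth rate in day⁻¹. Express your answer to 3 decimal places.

0.135 per day

From N(t) = N₀·e^(rt): e^(r·26) = 1.38×10^7/410000 = 33.659.
r·26 = ln(33.659) = 3.5163, so r = 3.5163/26 = 0.13524.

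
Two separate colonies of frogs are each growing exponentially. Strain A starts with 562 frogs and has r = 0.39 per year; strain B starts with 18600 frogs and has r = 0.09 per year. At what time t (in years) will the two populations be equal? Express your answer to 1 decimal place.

11.7 years

Set 562·e^(0.39t) = 18600·e^(0.09t).
e^((0.39 − 0.09)t) = 18600/562 → e^(0.3·t) = 33.096.
0.3·t = ln(33.096) = 3.4994, so t = 3.4994/0.3 = 11.665.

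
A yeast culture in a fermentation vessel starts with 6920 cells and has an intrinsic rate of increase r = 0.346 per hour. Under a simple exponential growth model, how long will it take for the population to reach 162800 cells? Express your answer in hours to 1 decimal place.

9.1 hours

Set N₀·e^(rt) = 162800: e^(0.346·t) = 162800/6920 = 23.526.
0.346·t = ln(23.526) = 3.1581, so t = 3.1581/0.346 = 9.1275.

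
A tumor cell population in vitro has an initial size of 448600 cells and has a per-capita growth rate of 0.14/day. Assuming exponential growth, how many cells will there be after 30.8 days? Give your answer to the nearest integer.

N(t) = N₀·e^(rt) = 448600 × e^(0.14×30.8) = 448600 × e^4.312.
e^4.312 ≈ 74.59, so N ≈ 448600 × 74.59 = 3.346086×10^7.

33460858 cells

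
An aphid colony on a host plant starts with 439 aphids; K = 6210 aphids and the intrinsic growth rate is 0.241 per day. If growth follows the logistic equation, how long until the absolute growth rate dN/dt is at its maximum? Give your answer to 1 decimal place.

10.7 days

Logistic growth is fastest at N = K/2 = 3105.
A = (K − N₀)/N₀ = 13.146. Set K/(1 + A·e^(−rt)) = K/2 → A·e^(−rt) = 1.
e^(−0.241t) = 1/13.146 = 0.07607, so t = ln(13.146)/0.241 = 2.5761/0.241 = 10.689.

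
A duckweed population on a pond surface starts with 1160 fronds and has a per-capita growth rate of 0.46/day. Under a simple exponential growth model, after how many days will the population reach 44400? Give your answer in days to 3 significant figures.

Set N₀·e^(rt) = 44400: e^(0.46·t) = 44400/1160 = 38.276.
0.46·t = ln(38.276) = 3.6448, so t = 3.6448/0.46 = 7.9235.

7.92 days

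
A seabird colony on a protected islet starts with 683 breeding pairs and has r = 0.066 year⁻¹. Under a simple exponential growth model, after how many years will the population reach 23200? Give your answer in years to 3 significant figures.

53.4 years

Set N₀·e^(rt) = 23200: e^(0.066·t) = 23200/683 = 33.968.
0.066·t = ln(33.968) = 3.5254, so t = 3.5254/0.066 = 53.415.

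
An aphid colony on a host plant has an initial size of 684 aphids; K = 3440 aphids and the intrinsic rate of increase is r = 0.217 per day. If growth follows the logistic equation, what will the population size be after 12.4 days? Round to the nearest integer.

A = (K − N₀)/N₀ = (3440 − 684)/684 = 4.0292.
N(t) = K/(1 + A·e^(−rt)) = 3440/(1 + 4.0292×e^(−0.217×12.4)).
e^(−2.691) = 0.067827; denominator = 1 + 4.0292×0.067827 = 1.2733.
N = 3440/1.2733 = 2701.66.

2702 aphids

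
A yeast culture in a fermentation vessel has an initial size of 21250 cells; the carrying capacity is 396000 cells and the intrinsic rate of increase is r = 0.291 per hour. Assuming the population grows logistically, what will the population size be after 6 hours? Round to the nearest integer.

A = (K − N₀)/N₀ = (396000 − 21250)/21250 = 17.635.
N(t) = K/(1 + A·e^(−rt)) = 396000/(1 + 17.635×e^(−0.291×6)).
e^(−1.746) = 0.17447; denominator = 1 + 17.635×0.17447 = 4.0768.
N = 396000/4.0768 = 97134.1.

97134 cells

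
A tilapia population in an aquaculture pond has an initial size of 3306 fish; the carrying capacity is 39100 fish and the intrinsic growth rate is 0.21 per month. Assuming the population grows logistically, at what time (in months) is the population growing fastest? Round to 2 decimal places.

11.34 months

Logistic growth is fastest at N = K/2 = 19550.
A = (K − N₀)/N₀ = 10.827. Set K/(1 + A·e^(−rt)) = K/2 → A·e^(−rt) = 1.
e^(−0.21t) = 1/10.827 = 0.0923618, so t = ln(10.827)/0.21 = 2.382/0.21 = 11.343.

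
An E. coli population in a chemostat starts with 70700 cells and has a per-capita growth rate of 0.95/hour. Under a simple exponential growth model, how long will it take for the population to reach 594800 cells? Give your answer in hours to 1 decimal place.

2.2 hours

Set N₀·e^(rt) = 594800: e^(0.95·t) = 594800/70700 = 8.413.
0.95·t = ln(8.413) = 2.1298, so t = 2.1298/0.95 = 2.2419.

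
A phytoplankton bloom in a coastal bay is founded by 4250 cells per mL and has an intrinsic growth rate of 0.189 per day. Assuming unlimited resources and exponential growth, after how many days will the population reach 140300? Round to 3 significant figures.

Set N₀·e^(rt) = 140300: e^(0.189·t) = 140300/4250 = 33.012.
0.189·t = ln(33.012) = 3.4969, so t = 3.4969/0.189 = 18.502.

18.5 days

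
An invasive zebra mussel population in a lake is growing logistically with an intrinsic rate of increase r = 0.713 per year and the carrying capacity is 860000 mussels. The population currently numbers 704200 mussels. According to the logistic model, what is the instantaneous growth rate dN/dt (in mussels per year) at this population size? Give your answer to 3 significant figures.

91000 mussels per year

dN/dt = rN(1 − N/K) = 0.713 × 704200 × (1 − 704200/860000).
1 − 704200/860000 = 0.18116; dN/dt = 0.713 × 704200 × 0.18116 = 90961.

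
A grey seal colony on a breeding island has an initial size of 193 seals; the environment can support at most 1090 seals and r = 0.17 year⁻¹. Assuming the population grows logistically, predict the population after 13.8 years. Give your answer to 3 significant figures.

A = (K − N₀)/N₀ = (1090 − 193)/193 = 4.6477.
N(t) = K/(1 + A·e^(−rt)) = 1090/(1 + 4.6477×e^(−0.17×13.8)).
e^(−2.346) = 0.095751; denominator = 1 + 4.6477×0.095751 = 1.445.
N = 1090/1.445 = 754.314.

754 seals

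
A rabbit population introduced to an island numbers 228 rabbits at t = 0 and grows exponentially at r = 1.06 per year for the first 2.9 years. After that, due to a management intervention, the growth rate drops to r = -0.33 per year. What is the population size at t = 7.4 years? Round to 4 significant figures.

1117 rabbits

Phase 1: N(2.9) = 228·e^(1.06×2.9) = 228·e^3.074 = 4931.24.
Phase 2 runs for 7.4 − 2.9 = 4.5 years at r = -0.33.
N(7.4) = 4931.24·e^(-0.33×4.5) = 4931.24·e^-1.485 = 1116.94.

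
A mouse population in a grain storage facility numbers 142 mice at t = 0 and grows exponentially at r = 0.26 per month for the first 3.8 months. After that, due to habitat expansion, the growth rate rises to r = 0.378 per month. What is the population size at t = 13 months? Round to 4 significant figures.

Phase 1: N(3.8) = 142·e^(0.26×3.8) = 142·e^0.988 = 381.392.
Phase 2 runs for 13 − 3.8 = 9.2 months at r = 0.378.
N(13) = 381.392·e^(0.378×9.2) = 381.392·e^3.478 = 12350.2.

12350 mice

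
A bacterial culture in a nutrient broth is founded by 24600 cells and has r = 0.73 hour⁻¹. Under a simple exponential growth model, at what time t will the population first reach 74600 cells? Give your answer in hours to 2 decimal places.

Set N₀·e^(rt) = 74600: e^(0.73·t) = 74600/24600 = 3.0325.
0.73·t = ln(3.0325) = 1.1094, so t = 1.1094/0.73 = 1.5197.

1.52 hours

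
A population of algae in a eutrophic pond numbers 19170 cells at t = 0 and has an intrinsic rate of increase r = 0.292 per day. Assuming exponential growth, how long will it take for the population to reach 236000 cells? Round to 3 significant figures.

Set N₀·e^(rt) = 236000: e^(0.292·t) = 236000/19170 = 12.311.
0.292·t = ln(12.311) = 2.5105, so t = 2.5105/0.292 = 8.5976.

8.60 days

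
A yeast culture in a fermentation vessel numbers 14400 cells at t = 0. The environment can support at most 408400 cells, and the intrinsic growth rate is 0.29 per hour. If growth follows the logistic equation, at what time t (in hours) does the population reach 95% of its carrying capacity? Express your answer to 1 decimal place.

A = (K − N₀)/N₀ = (408400 − 14400)/14400 = 27.361.
Solve 408400/(1 + 27.361·e^(−0.29t)) = 387980: 1 + 27.361·e^(−0.29t) = 1.0526, so e^(−0.29t) = 0.00192359.
−0.29·t = ln(0.00192359) = -6.2536, so t = 6.2536/0.29 = 21.564.

21.6 hours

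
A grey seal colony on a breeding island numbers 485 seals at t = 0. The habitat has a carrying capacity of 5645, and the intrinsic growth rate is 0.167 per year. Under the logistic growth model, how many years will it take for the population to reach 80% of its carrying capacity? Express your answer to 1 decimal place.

A = (K − N₀)/N₀ = (5645 − 485)/485 = 10.639.
Solve 5645/(1 + 10.639·e^(−0.167t)) = 4516: 1 + 10.639·e^(−0.167t) = 1.25, so e^(−0.167t) = 0.0234981.
−0.167·t = ln(0.0234981) = -3.7508, so t = 3.7508/0.167 = 22.46.

22.5 years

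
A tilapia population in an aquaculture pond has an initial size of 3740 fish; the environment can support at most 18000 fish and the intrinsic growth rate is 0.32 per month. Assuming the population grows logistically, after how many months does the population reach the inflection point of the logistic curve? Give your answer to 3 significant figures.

4.18 months

Logistic growth is fastest at N = K/2 = 9000.
A = (K − N₀)/N₀ = 3.8128. Set K/(1 + A·e^(−rt)) = K/2 → A·e^(−rt) = 1.
e^(−0.32t) = 1/3.8128 = 0.262272, so t = ln(3.8128)/0.32 = 1.3384/0.32 = 4.1824.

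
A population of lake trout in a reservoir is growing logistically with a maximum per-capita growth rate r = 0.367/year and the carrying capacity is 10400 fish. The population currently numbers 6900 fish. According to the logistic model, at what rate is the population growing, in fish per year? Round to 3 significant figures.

dN/dt = rN(1 − N/K) = 0.367 × 6900 × (1 − 6900/10400).
1 − 6900/10400 = 0.33654; dN/dt = 0.367 × 6900 × 0.33654 = 852.22.

852 fish per year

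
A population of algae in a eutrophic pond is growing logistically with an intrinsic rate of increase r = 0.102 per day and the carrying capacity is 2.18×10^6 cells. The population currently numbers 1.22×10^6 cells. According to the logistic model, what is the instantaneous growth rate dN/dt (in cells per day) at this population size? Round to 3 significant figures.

54800 cells per day

dN/dt = rN(1 − N/K) = 0.102 × 1.22×10^6 × (1 − 1.22×10^6/2.18×10^6).
1 − 1.22×10^6/2.18×10^6 = 0.44037; dN/dt = 0.102 × 1.22×10^6 × 0.44037 = 54799.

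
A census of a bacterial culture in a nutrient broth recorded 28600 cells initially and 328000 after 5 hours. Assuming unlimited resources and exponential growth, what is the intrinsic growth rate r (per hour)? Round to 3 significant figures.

0.488 per hour

From N(t) = N₀·e^(rt): e^(r·5) = 328000/28600 = 11.469.
r·5 = ln(11.469) = 2.4396, so r = 2.4396/5 = 0.48792.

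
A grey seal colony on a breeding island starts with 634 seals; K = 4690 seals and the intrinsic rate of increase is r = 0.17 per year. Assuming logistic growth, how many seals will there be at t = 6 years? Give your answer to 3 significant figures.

1420 seals

A = (K − N₀)/N₀ = (4690 − 634)/634 = 6.3975.
N(t) = K/(1 + A·e^(−rt)) = 4690/(1 + 6.3975×e^(−0.17×6)).
e^(−1.02) = 0.36059; denominator = 1 + 6.3975×0.36059 = 3.3069.
N = 4690/3.3069 = 1418.25.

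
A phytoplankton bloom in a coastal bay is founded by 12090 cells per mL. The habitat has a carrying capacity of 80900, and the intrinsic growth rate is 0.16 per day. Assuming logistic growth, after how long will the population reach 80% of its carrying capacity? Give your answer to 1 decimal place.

19.5 days

A = (K − N₀)/N₀ = (80900 − 12090)/12090 = 5.6915.
Solve 80900/(1 + 5.6915·e^(−0.16t)) = 64720: 1 + 5.6915·e^(−0.16t) = 1.25, so e^(−0.16t) = 0.0439253.
−0.16·t = ln(0.0439253) = -3.1253, so t = 3.1253/0.16 = 19.533.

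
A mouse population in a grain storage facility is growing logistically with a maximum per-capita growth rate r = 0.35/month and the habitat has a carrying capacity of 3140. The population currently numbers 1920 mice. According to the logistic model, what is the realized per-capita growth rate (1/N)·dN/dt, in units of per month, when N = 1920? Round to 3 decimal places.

(1/N)·dN/dt = r(1 − N/K) = 0.35 × (1 − 1920/3140).
= 0.35 × 0.38854 = 0.13599.

0.136 per month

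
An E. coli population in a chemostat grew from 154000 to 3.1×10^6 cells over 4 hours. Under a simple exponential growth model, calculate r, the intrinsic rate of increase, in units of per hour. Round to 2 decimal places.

0.75 per hour

From N(t) = N₀·e^(rt): e^(r·4) = 3.1×10^6/154000 = 20.13.
r·4 = ln(20.13) = 3.0022, so r = 3.0022/4 = 0.75055.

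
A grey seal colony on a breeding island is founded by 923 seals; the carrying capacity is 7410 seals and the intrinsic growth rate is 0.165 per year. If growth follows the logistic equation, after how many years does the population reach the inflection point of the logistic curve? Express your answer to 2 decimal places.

11.82 years

Logistic growth is fastest at N = K/2 = 3705.
A = (K − N₀)/N₀ = 7.0282. Set K/(1 + A·e^(−rt)) = K/2 → A·e^(−rt) = 1.
e^(−0.165t) = 1/7.0282 = 0.142285, so t = ln(7.0282)/0.165 = 1.9499/0.165 = 11.818.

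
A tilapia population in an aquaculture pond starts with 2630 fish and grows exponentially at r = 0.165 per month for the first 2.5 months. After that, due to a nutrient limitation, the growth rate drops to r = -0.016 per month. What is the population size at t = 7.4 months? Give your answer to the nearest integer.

Phase 1: N(2.5) = 2630·e^(0.165×2.5) = 2630·e^0.4125 = 3972.85.
Phase 2 runs for 7.4 − 2.5 = 4.9 months at r = -0.016.
N(7.4) = 3972.85·e^(-0.016×4.9) = 3972.85·e^-0.0784 = 3673.28.

3673 fish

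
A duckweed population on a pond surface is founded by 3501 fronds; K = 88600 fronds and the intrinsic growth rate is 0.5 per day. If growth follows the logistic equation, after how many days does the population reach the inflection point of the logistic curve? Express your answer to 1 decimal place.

Logistic growth is fastest at N = K/2 = 44300.
A = (K − N₀)/N₀ = 24.307. Set K/(1 + A·e^(−rt)) = K/2 → A·e^(−rt) = 1.
e^(−0.5t) = 1/24.307 = 0.0411403, so t = ln(24.307)/0.5 = 3.1908/0.5 = 6.3815.

6.4 days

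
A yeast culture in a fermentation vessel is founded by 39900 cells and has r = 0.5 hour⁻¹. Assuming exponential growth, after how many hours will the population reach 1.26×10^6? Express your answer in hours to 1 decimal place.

6.9 hours

Set N₀·e^(rt) = 1.26×10^6: e^(0.5·t) = 1.26×10^6/39900 = 31.579.
0.5·t = ln(31.579) = 3.4525, so t = 3.4525/0.5 = 6.905.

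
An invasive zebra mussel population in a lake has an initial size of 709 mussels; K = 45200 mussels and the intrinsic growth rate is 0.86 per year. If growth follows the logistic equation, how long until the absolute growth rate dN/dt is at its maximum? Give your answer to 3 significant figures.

4.81 years

Logistic growth is fastest at N = K/2 = 22600.
A = (K − N₀)/N₀ = 62.752. Set K/(1 + A·e^(−rt)) = K/2 → A·e^(−rt) = 1.
e^(−0.86t) = 1/62.752 = 0.0159358, so t = ln(62.752)/0.86 = 4.1392/0.86 = 4.813.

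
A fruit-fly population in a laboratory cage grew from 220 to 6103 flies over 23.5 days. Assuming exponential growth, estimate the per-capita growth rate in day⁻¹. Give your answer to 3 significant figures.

From N(t) = N₀·e^(rt): e^(r·23.5) = 6103/220 = 27.741.
r·23.5 = ln(27.741) = 3.3229, so r = 3.3229/23.5 = 0.1414.

0.141 per day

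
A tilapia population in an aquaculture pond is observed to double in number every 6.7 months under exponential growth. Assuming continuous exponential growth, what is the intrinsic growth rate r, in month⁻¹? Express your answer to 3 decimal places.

r = ln(2)/t_d = 0.6931/6.7 = 0.10345.

0.103 per month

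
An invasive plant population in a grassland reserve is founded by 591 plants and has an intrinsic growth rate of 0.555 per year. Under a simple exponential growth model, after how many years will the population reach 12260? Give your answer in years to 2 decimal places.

5.46 years

Set N₀·e^(rt) = 12260: e^(0.555·t) = 12260/591 = 20.745.
0.555·t = ln(20.745) = 3.0323, so t = 3.0323/0.555 = 5.4636.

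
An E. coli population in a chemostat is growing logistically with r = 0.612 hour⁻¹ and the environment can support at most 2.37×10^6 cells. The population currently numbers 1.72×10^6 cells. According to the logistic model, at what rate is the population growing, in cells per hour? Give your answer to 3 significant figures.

289000 cells per hour

dN/dt = rN(1 − N/K) = 0.612 × 1.72×10^6 × (1 − 1.72×10^6/2.37×10^6).
1 − 1.72×10^6/2.37×10^6 = 0.27426; dN/dt = 0.612 × 1.72×10^6 × 0.27426 = 2.88699×10^5.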